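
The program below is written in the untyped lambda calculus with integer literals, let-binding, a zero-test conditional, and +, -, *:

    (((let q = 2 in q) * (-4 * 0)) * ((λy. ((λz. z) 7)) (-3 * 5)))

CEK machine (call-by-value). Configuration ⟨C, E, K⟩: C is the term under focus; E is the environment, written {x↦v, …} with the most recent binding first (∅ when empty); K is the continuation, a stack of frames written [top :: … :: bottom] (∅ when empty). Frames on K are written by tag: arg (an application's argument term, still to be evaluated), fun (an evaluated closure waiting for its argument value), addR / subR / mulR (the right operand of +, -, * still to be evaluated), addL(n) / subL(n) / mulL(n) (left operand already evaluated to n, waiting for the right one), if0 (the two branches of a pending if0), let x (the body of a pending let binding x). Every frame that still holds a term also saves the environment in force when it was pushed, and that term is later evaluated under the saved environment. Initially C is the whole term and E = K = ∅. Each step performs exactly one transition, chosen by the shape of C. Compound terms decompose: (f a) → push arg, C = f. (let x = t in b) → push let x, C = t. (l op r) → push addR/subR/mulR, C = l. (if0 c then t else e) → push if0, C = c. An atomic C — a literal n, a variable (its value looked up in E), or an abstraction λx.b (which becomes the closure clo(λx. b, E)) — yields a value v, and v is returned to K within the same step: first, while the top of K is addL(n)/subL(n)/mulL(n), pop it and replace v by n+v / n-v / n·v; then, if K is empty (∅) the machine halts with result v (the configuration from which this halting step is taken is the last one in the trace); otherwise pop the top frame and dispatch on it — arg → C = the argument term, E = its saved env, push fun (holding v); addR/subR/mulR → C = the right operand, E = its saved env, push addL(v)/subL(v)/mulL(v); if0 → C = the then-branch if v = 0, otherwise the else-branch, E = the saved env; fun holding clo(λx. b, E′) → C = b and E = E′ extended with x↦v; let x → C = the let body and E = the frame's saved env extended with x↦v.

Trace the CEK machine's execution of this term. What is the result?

step 0: [C=(((let q = 2 in q) * (-4 * 0)) * ((λy. ((λz. z) 7)) (-3 * 5))) | E=∅ | K=∅]
step 1: [C=((let q = 2 in q) * (-4 * 0)) | E=∅ | K=[mulR]]
step 2: [C=(let q = 2 in q) | E=∅ | K=[mulR :: mulR]]
step 3: [C=2 | E=∅ | K=[let q :: mulR :: mulR]]
step 4: [C=q | E={q↦2} | K=[mulR :: mulR]]
step 5: [C=(-4 * 0) | E=∅ | K=[mulL(2) :: mulR]]
step 6: [C=-4 | E=∅ | K=[mulR :: mulL(2) :: mulR]]
step 7: [C=0 | E=∅ | K=[mulL(-4) :: mulL(2) :: mulR]]
step 8: [C=((λy. ((λz. z) 7)) (-3 * 5)) | E=∅ | K=[mulL(0)]]
step 9: [C=(λy. ((λz. z) 7)) | E=∅ | K=[arg :: mulL(0)]]
step 10: [C=(-3 * 5) | E=∅ | K=[fun :: mulL(0)]]
step 11: [C=-3 | E=∅ | K=[mulR :: fun :: mulL(0)]]
step 12: [C=5 | E=∅ | K=[mulL(-3) :: fun :: mulL(0)]]
step 13: [C=((λz. z) 7) | E={y↦-15} | K=[mulL(0)]]
step 14: [C=(λz. z) | E={y↦-15} | K=[arg :: mulL(0)]]
step 15: [C=7 | E={y↦-15} | K=[fun :: mulL(0)]]
step 16: [C=z | E={z↦7, y↦-15} | K=[mulL(0)]]
→ final value 0

Answer: 0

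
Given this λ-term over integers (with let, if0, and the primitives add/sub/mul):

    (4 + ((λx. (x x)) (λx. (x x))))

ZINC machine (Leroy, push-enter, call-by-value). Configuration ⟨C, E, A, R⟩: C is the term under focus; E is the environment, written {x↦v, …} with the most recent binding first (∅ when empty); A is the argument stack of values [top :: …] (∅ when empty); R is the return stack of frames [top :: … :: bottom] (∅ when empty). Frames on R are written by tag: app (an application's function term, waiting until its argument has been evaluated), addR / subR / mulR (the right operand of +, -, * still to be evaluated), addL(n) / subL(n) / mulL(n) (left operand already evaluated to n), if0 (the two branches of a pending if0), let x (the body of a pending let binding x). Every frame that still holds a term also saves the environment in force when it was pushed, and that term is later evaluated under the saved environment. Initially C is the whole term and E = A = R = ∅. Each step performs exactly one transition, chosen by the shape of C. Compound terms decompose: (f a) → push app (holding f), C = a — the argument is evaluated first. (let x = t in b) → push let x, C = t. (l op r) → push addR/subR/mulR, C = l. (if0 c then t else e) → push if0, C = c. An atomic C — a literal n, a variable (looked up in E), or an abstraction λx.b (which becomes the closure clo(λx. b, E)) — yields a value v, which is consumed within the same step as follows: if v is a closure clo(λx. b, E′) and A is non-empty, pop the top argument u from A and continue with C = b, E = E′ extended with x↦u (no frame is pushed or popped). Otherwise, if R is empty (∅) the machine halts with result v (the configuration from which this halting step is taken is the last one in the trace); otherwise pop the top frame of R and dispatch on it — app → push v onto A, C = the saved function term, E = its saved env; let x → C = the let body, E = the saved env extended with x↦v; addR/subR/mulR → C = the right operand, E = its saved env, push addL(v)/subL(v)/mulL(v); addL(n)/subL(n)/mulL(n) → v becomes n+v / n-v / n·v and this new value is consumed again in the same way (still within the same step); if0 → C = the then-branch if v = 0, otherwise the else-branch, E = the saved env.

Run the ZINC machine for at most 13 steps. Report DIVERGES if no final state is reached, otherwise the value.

t=0: [C=(4 + ((λx. (x x)) (λx. (x x)))) | E=∅ | A=∅ | R=∅]
t=1: [C=4 | E=∅ | A=∅ | R=[addR]]
t=2: [C=((λx. (x x)) (λx. (x x))) | E=∅ | A=∅ | R=[addL(4)]]
t=3: [C=(λx. (x x)) | E=∅ | A=∅ | R=[app :: addL(4)]]
t=4: [C=(λx. (x x)) | E=∅ | A=[clo(λx. (x x), ∅)] | R=[addL(4)]]
t=5: [C=(x x) | E={x↦clo(λx. (x x), ∅)} | A=∅ | R=[addL(4)]]
t=6: [C=x | E={x↦clo(λx. (x x), ∅)} | A=∅ | R=[app :: addL(4)]]
t=7: [C=x | E={x↦clo(λx. (x x), ∅)} | A=[clo(λx. (x x), ∅)] | R=[addL(4)]]
… configuration repeats with period 3 (steps 5–7 recur indefinitely) …

Answer: DIVERGES (no final state within 13 steps)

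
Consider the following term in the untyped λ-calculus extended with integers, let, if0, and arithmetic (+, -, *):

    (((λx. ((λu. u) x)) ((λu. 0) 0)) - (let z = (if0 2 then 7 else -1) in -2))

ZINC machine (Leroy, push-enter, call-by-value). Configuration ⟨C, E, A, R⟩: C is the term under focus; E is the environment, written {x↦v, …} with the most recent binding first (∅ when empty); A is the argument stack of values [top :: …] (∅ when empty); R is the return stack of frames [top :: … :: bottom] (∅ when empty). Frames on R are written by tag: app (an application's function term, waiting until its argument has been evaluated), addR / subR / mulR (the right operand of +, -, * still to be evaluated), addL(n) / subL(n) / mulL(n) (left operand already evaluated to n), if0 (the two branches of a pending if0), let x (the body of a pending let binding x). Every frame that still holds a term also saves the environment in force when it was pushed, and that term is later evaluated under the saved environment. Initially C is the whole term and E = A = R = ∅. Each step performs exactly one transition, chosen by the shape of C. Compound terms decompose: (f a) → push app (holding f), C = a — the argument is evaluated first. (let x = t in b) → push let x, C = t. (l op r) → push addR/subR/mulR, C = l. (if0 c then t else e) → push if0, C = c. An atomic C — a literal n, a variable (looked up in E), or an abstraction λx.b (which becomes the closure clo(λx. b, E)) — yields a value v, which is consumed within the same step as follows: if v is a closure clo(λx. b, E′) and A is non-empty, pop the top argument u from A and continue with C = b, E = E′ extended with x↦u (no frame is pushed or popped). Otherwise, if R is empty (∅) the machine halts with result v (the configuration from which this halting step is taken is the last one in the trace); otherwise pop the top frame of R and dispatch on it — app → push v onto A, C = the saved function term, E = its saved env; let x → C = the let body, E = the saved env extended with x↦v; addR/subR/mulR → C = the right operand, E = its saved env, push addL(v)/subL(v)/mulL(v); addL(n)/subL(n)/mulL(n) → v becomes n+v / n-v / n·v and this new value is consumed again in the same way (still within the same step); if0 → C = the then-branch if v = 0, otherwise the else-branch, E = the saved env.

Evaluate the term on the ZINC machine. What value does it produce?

Answer: 2

Execution trace:
[0] <C=(((λx. ((λu. u) x)) ((λu. 0) 0)) - (let z = (if0 2 then 7 else -1) in -2)), E=∅, A=∅, R=∅>
[1] <C=((λx. ((λu. u) x)) ((λu. 0) 0)), E=∅, A=∅, R=[subR]>
[2] <C=((λu. 0) 0), E=∅, A=∅, R=[app :: subR]>
[3] <C=0, E=∅, A=∅, R=[app :: app :: subR]>
[4] <C=(λu. 0), E=∅, A=[0], R=[app :: subR]>
[5] <C=0, E={u↦0}, A=∅, R=[app :: subR]>
[6] <C=(λx. ((λu. u) x)), E=∅, A=[0], R=[subR]>
[7] <C=((λu. u) x), E={x↦0}, A=∅, R=[subR]>
[8] <C=x, E={x↦0}, A=∅, R=[app :: subR]>
[9] <C=(λu. u), E={x↦0}, A=[0], R=[subR]>
[10] <C=u, E={u↦0, x↦0}, A=∅, R=[subR]>
[11] <C=(let z = (if0 2 then 7 else -1) in -2), E=∅, A=∅, R=[subL(0)]>
[12] <C=(if0 2 then 7 else -1), E=∅, A=∅, R=[let z :: subL(0)]>
[13] <C=2, E=∅, A=∅, R=[if0 :: let z :: subL(0)]>
[14] <C=-1, E=∅, A=∅, R=[let z :: subL(0)]>
[15] <C=-2, E={z↦-1}, A=∅, R=[subL(0)]>
→ final value 2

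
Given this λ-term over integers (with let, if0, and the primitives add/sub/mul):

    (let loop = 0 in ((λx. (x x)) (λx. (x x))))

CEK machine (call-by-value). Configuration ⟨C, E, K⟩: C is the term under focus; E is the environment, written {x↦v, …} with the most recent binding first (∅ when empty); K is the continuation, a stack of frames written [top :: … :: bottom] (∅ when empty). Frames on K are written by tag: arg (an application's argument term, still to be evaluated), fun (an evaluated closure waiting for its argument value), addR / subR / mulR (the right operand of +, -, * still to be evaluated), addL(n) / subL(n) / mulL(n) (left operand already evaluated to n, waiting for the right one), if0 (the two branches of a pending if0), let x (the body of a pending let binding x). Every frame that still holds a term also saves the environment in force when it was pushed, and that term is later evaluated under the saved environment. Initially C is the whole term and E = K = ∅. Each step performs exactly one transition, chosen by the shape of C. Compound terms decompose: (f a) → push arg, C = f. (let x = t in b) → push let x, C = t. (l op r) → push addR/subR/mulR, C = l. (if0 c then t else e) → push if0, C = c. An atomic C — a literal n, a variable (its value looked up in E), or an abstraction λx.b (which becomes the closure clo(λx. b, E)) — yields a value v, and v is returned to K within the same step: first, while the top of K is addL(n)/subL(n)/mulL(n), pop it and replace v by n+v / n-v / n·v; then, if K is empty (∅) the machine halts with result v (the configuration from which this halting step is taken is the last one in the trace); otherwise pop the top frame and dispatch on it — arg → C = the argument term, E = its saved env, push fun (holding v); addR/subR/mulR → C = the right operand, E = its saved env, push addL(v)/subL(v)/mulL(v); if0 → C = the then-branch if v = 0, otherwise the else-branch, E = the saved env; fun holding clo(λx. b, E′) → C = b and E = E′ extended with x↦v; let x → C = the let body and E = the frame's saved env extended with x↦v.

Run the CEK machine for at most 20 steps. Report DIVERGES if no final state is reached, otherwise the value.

[0] ⟨C=(let loop = 0 in ((λx. (x x)) (λx. (x x)))); E=∅; K=∅⟩
[1] ⟨C=0; E=∅; K=[let loop]⟩
[2] ⟨C=((λx. (x x)) (λx. (x x))); E={loop↦0}; K=∅⟩
[3] ⟨C=(λx. (x x)); E={loop↦0}; K=[arg]⟩
[4] ⟨C=(λx. (x x)); E={loop↦0}; K=[fun]⟩
[5] ⟨C=(x x); E={x↦clo(λx. (x x), {loop↦0}), loop↦0}; K=∅⟩
[6] ⟨C=x; E={x↦clo(λx. (x x), {loop↦0}), loop↦0}; K=[arg]⟩
[7] ⟨C=x; E={x↦clo(λx. (x x), {loop↦0}), loop↦0}; K=[fun]⟩
… configuration repeats with period 3 (steps 5–7 recur indefinitely) …

Answer: DIVERGES (no final state within 20 steps)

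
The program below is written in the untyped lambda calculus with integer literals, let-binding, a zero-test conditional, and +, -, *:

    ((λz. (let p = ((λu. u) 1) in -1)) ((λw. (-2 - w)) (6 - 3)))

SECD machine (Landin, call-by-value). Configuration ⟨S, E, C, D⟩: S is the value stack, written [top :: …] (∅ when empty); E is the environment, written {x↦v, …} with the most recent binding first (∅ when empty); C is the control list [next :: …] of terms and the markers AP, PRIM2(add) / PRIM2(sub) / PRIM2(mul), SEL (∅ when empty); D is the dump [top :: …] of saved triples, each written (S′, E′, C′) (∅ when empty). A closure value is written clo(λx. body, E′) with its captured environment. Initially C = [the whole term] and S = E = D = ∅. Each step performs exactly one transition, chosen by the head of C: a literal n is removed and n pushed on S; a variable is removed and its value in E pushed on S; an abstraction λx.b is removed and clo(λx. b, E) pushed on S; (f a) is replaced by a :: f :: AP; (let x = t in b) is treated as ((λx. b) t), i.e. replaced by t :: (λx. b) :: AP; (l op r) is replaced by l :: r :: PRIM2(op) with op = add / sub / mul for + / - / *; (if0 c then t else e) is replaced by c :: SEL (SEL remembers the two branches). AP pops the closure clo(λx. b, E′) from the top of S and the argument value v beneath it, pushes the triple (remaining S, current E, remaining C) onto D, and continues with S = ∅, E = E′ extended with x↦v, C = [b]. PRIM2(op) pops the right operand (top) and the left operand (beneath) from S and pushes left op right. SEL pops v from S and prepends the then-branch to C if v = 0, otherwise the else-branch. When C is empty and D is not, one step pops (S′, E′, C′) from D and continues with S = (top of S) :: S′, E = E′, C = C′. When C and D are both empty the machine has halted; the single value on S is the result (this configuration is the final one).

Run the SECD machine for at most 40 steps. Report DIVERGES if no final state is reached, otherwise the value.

Answer: -1

Execution trace:
0. ⟨S=∅; E=∅; C=[((λz. (let p = ((λu. u) 1) in -1)) ((λw. (-2 - w)) (6 - 3)))]; D=∅⟩
1. ⟨S=∅; E=∅; C=[((λw. (-2 - w)) (6 - 3)) :: (λz. (let p = ((λu. u) 1) in -1)) :: AP]; D=∅⟩
2. ⟨S=∅; E=∅; C=[(6 - 3) :: (λw. (-2 - w)) :: AP :: (λz. (let p = ((λu. u) 1) in -1)) :: AP]; D=∅⟩
3. ⟨S=∅; E=∅; C=[6 :: 3 :: PRIM2(sub) :: (λw. (-2 - w)) :: AP :: (λz. (let p = ((λu. u) 1) in -1)) :: AP]; D=∅⟩
4. ⟨S=[6]; E=∅; C=[3 :: PRIM2(sub) :: (λw. (-2 - w)) :: AP :: (λz. (let p = ((λu. u) 1) in -1)) :: AP]; D=∅⟩
5. ⟨S=[3 :: 6]; E=∅; C=[PRIM2(sub) :: (λw. (-2 - w)) :: AP :: (λz. (let p = ((λu. u) 1) in -1)) :: AP]; D=∅⟩
6. ⟨S=[3]; E=∅; C=[(λw. (-2 - w)) :: AP :: (λz. (let p = ((λu. u) 1) in -1)) :: AP]; D=∅⟩
7. ⟨S=[clo(λw. (-2 - w), ∅) :: 3]; E=∅; C=[AP :: (λz. (let p = ((λu. u) 1) in -1)) :: AP]; D=∅⟩
8. ⟨S=∅; E={w↦3}; C=[(-2 - w)]; D=[(∅, ∅, [(λz. (let p = ((λu. u) 1) in -1)) :: AP])]⟩
9. ⟨S=∅; E={w↦3}; C=[-2 :: w :: PRIM2(sub)]; D=[(∅, ∅, [(λz. (let p = ((λu. u) 1) in -1)) :: AP])]⟩
10. ⟨S=[-2]; E={w↦3}; C=[w :: PRIM2(sub)]; D=[(∅, ∅, [(λz. (let p = ((λu. u) 1) in -1)) :: AP])]⟩
11. ⟨S=[3 :: -2]; E={w↦3}; C=[PRIM2(sub)]; D=[(∅, ∅, [(λz. (let p = ((λu. u) 1) in -1)) :: AP])]⟩
12. ⟨S=[-5]; E={w↦3}; C=∅; D=[(∅, ∅, [(λz. (let p = ((λu. u) 1) in -1)) :: AP])]⟩
13. ⟨S=[-5]; E=∅; C=[(λz. (let p = ((λu. u) 1) in -1)) :: AP]; D=∅⟩
14. ⟨S=[clo(λz. (let p = ((λu. u) 1) in -1), ∅) :: -5]; E=∅; C=[AP]; D=∅⟩
15. ⟨S=∅; E={z↦-5}; C=[(let p = ((λu. u) 1) in -1)]; D=[(∅, ∅, ∅)]⟩
16. ⟨S=∅; E={z↦-5}; C=[((λu. u) 1) :: (λp. -1) :: AP]; D=[(∅, ∅, ∅)]⟩
17. ⟨S=∅; E={z↦-5}; C=[1 :: (λu. u) :: AP :: (λp. -1) :: AP]; D=[(∅, ∅, ∅)]⟩
18. ⟨S=[1]; E={z↦-5}; C=[(λu. u) :: AP :: (λp. -1) :: AP]; D=[(∅, ∅, ∅)]⟩
19. ⟨S=[clo(λu. u, {z↦-5}) :: 1]; E={z↦-5}; C=[AP :: (λp. -1) :: AP]; D=[(∅, ∅, ∅)]⟩
20. ⟨S=∅; E={u↦1, z↦-5}; C=[u]; D=[(∅, {z↦-5}, [(λp. -1) :: AP]) :: (∅, ∅, ∅)]⟩
21. ⟨S=[1]; E={u↦1, z↦-5}; C=∅; D=[(∅, {z↦-5}, [(λp. -1) :: AP]) :: (∅, ∅, ∅)]⟩
22. ⟨S=[1]; E={z↦-5}; C=[(λp. -1) :: AP]; D=[(∅, ∅, ∅)]⟩
23. ⟨S=[clo(λp. -1, {z↦-5}) :: 1]; E={z↦-5}; C=[AP]; D=[(∅, ∅, ∅)]⟩
24. ⟨S=∅; E={p↦1, z↦-5}; C=[-1]; D=[(∅, {z↦-5}, ∅) :: (∅, ∅, ∅)]⟩
25. ⟨S=[-1]; E={p↦1, z↦-5}; C=∅; D=[(∅, {z↦-5}, ∅) :: (∅, ∅, ∅)]⟩
26. ⟨S=[-1]; E={z↦-5}; C=∅; D=[(∅, ∅, ∅)]⟩
27. ⟨S=[-1]; E=∅; C=∅; D=∅⟩
→ final value -1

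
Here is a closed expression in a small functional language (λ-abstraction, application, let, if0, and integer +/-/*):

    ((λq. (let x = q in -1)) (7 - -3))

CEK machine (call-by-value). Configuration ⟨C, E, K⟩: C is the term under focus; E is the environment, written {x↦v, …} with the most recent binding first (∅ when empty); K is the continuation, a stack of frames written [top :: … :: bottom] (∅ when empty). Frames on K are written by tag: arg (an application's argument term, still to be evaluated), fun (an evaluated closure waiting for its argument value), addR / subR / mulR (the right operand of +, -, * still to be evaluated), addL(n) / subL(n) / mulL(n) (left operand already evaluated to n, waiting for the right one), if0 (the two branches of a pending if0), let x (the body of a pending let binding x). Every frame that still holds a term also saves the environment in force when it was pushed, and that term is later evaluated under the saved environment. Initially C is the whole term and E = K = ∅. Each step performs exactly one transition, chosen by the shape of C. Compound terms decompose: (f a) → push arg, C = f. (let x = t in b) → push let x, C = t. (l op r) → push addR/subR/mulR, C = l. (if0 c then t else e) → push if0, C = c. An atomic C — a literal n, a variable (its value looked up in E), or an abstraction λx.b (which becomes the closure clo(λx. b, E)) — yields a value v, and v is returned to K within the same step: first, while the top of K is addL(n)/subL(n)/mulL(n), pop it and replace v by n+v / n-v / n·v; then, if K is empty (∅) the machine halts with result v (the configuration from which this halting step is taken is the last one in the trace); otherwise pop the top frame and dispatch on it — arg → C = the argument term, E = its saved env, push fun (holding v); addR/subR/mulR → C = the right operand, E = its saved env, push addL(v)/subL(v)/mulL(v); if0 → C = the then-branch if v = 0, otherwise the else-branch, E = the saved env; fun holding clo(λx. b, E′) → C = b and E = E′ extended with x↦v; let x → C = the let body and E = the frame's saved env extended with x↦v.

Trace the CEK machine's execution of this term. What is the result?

Answer: -1

Machine steps:
[0] [C=((λq. (let x = q in -1)) (7 - -3)) | E=∅ | K=∅]
[1] [C=(λq. (let x = q in -1)) | E=∅ | K=[arg]]
[2] [C=(7 - -3) | E=∅ | K=[fun]]
[3] [C=7 | E=∅ | K=[subR :: fun]]
[4] [C=-3 | E=∅ | K=[subL(7) :: fun]]
[5] [C=(let x = q in -1) | E={q↦10} | K=∅]
[6] [C=q | E={q↦10} | K=[let x]]
[7] [C=-1 | E={x↦10, q↦10} | K=∅]
→ final value -1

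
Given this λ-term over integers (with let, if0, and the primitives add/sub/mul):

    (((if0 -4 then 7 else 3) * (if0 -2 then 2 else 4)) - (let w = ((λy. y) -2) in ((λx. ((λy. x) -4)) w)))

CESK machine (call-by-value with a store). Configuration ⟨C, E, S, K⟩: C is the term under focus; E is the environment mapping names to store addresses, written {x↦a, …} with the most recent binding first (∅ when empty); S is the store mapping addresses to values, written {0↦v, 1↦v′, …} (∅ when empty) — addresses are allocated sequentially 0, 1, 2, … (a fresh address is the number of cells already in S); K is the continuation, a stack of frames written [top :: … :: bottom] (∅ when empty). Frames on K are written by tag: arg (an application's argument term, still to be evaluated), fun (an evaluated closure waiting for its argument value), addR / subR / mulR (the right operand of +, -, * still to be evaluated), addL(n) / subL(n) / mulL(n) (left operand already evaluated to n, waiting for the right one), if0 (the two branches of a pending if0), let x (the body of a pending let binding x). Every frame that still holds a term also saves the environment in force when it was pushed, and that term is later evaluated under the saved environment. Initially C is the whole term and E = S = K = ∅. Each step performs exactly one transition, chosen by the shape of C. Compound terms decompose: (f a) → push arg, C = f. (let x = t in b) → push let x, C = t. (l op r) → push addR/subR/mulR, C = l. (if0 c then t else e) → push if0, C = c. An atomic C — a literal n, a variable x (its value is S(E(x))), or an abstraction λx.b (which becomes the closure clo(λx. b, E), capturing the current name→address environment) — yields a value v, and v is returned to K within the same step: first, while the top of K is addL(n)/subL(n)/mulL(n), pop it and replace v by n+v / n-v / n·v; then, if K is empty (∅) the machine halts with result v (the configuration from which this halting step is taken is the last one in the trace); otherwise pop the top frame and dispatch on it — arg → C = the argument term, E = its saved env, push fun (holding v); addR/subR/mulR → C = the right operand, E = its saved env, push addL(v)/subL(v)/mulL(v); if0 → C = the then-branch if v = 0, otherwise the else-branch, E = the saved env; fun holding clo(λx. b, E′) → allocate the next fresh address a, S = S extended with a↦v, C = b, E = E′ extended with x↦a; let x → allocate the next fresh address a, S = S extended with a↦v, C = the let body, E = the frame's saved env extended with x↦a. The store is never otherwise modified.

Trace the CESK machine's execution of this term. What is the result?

Answer: 14

Execution trace:
[0] ⟨C=(((if0 -4 then 7 else 3) * (if0 -2 then 2 else 4)) - (let w = ((λy. y) -2) in ((λx. ((λy. x) -4)) w))); E=∅; S=∅; K=∅⟩
[1] ⟨C=((if0 -4 then 7 else 3) * (if0 -2 then 2 else 4)); E=∅; S=∅; K=[subR]⟩
[2] ⟨C=(if0 -4 then 7 else 3); E=∅; S=∅; K=[mulR :: subR]⟩
[3] ⟨C=-4; E=∅; S=∅; K=[if0 :: mulR :: subR]⟩
[4] ⟨C=3; E=∅; S=∅; K=[mulR :: subR]⟩
[5] ⟨C=(if0 -2 then 2 else 4); E=∅; S=∅; K=[mulL(3) :: subR]⟩
[6] ⟨C=-2; E=∅; S=∅; K=[if0 :: mulL(3) :: subR]⟩
[7] ⟨C=4; E=∅; S=∅; K=[mulL(3) :: subR]⟩
[8] ⟨C=(let w = ((λy. y) -2) in ((λx. ((λy. x) -4)) w)); E=∅; S=∅; K=[subL(12)]⟩
[9] ⟨C=((λy. y) -2); E=∅; S=∅; K=[let w :: subL(12)]⟩
[10] ⟨C=(λy. y); E=∅; S=∅; K=[arg :: let w :: subL(12)]⟩
[11] ⟨C=-2; E=∅; S=∅; K=[fun :: let w :: subL(12)]⟩
[12] ⟨C=y; E={y↦0}; S={0↦-2}; K=[let w :: subL(12)]⟩
[13] ⟨C=((λx. ((λy. x) -4)) w); E={w↦1}; S={0↦-2, 1↦-2}; K=[subL(12)]⟩
[14] ⟨C=(λx. ((λy. x) -4)); E={w↦1}; S={0↦-2, 1↦-2}; K=[arg :: subL(12)]⟩
[15] ⟨C=w; E={w↦1}; S={0↦-2, 1↦-2}; K=[fun :: subL(12)]⟩
[16] ⟨C=((λy. x) -4); E={x↦2, w↦1}; S={0↦-2, 1↦-2, 2↦-2}; K=[subL(12)]⟩
[17] ⟨C=(λy. x); E={x↦2, w↦1}; S={0↦-2, 1↦-2, 2↦-2}; K=[arg :: subL(12)]⟩
[18] ⟨C=-4; E={x↦2, w↦1}; S={0↦-2, 1↦-2, 2↦-2}; K=[fun :: subL(12)]⟩
[19] ⟨C=x; E={y↦3, x↦2, w↦1}; S={0↦-2, 1↦-2, 2↦-2, 3↦-4}; K=[subL(12)]⟩
→ final value 14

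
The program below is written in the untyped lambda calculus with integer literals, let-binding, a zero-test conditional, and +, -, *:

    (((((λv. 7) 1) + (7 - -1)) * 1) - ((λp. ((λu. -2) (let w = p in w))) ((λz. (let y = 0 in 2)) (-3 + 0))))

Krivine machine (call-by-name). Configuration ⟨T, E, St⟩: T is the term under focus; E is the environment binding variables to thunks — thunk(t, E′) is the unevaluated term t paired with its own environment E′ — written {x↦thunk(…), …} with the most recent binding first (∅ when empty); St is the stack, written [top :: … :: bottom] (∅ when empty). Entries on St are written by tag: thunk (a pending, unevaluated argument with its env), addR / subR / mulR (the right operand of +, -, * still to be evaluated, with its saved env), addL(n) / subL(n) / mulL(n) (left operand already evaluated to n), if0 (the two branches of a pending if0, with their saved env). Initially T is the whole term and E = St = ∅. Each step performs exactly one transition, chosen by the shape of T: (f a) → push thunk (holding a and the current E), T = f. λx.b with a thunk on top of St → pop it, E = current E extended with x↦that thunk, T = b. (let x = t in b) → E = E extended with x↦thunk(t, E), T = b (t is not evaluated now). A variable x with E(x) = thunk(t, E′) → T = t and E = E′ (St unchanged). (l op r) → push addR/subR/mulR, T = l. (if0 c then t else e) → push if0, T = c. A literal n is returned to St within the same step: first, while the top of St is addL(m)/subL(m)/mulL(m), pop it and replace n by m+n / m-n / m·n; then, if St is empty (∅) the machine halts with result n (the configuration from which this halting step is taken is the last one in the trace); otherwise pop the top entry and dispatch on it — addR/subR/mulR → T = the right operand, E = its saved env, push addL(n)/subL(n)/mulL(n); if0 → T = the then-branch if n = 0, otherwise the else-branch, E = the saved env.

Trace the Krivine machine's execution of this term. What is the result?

t=0: <T=(((((λv. 7) 1) + (7 - -1)) * 1) - ((λp. ((λu. -2) (let w = p in w))) ((λz. (let y = 0 in 2)) (-3 + 0)))), E=∅, St=∅>
t=1: <T=((((λv. 7) 1) + (7 - -1)) * 1), E=∅, St=[subR]>
t=2: <T=(((λv. 7) 1) + (7 - -1)), E=∅, St=[mulR :: subR]>
t=3: <T=((λv. 7) 1), E=∅, St=[addR :: mulR :: subR]>
t=4: <T=(λv. 7), E=∅, St=[thunk :: addR :: mulR :: subR]>
t=5: <T=7, E={v↦thunk(1, ∅)}, St=[addR :: mulR :: subR]>
t=6: <T=(7 - -1), E=∅, St=[addL(7) :: mulR :: subR]>
t=7: <T=7, E=∅, St=[subR :: addL(7) :: mulR :: subR]>
t=8: <T=-1, E=∅, St=[subL(7) :: addL(7) :: mulR :: subR]>
t=9: <T=1, E=∅, St=[mulL(15) :: subR]>
t=10: <T=((λp. ((λu. -2) (let w = p in w))) ((λz. (let y = 0 in 2)) (-3 + 0))), E=∅, St=[subL(15)]>
t=11: <T=(λp. ((λu. -2) (let w = p in w))), E=∅, St=[thunk :: subL(15)]>
t=12: <T=((λu. -2) (let w = p in w)), E={p↦thunk(((λz. (let y = 0 in 2)) (-3 + 0)), ∅)}, St=[subL(15)]>
t=13: <T=(λu. -2), E={p↦thunk(((λz. (let y = 0 in 2)) (-3 + 0)), ∅)}, St=[thunk :: subL(15)]>
t=14: <T=-2, E={u↦thunk((let w = p in w), {p↦thunk(((λz. (let y = 0 in 2)) (-3 + 0)), ∅)}), p↦thunk(((λz. (let y = 0 in 2)) (-3 + 0)), ∅)}, St=[subL(15)]>
→ final value 17

Answer: 17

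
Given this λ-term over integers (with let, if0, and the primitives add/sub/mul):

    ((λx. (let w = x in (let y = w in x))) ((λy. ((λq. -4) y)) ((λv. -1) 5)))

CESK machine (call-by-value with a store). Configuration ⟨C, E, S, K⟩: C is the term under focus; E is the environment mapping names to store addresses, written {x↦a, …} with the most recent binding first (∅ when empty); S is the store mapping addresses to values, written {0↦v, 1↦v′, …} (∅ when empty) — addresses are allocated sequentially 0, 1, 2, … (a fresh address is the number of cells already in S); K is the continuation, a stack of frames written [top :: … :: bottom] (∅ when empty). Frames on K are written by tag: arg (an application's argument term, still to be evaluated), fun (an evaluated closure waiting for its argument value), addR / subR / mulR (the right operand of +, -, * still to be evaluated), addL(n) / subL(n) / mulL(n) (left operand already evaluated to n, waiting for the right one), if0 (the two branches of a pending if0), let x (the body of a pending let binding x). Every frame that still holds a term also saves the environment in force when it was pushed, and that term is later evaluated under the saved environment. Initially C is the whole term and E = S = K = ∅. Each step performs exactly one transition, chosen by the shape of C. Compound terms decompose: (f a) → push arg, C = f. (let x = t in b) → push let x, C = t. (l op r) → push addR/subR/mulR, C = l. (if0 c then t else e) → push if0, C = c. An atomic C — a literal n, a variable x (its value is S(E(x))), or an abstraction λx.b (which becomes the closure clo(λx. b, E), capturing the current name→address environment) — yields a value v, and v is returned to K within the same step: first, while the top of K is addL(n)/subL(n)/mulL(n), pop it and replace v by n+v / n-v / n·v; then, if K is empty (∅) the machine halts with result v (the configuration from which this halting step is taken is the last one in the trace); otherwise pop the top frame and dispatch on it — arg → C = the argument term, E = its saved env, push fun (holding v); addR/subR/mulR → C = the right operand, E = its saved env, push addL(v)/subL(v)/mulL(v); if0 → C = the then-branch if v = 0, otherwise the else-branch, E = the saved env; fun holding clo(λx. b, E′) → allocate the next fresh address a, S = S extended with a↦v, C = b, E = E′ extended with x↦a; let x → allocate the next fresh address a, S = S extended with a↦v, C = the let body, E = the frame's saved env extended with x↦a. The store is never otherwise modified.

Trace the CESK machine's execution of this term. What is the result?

Answer: -4

Execution trace:
t=0: <C=((λx. (let w = x in (let y = w in x))) ((λy. ((λq. -4) y)) ((λv. -1) 5))), E=∅, S=∅, K=∅>
t=1: <C=(λx. (let w = x in (let y = w in x))), E=∅, S=∅, K=[arg]>
t=2: <C=((λy. ((λq. -4) y)) ((λv. -1) 5)), E=∅, S=∅, K=[fun]>
t=3: <C=(λy. ((λq. -4) y)), E=∅, S=∅, K=[arg :: fun]>
t=4: <C=((λv. -1) 5), E=∅, S=∅, K=[fun :: fun]>
t=5: <C=(λv. -1), E=∅, S=∅, K=[arg :: fun :: fun]>
t=6: <C=5, E=∅, S=∅, K=[fun :: fun :: fun]>
t=7: <C=-1, E={v↦0}, S={0↦5}, K=[fun :: fun]>
t=8: <C=((λq. -4) y), E={y↦1}, S={0↦5, 1↦-1}, K=[fun]>
t=9: <C=(λq. -4), E={y↦1}, S={0↦5, 1↦-1}, K=[arg :: fun]>
t=10: <C=y, E={y↦1}, S={0↦5, 1↦-1}, K=[fun :: fun]>
t=11: <C=-4, E={q↦2, y↦1}, S={0↦5, 1↦-1, 2↦-1}, K=[fun]>
t=12: <C=(let w = x in (let y = w in x)), E={x↦3}, S={0↦5, 1↦-1, 2↦-1, 3↦-4}, K=∅>
t=13: <C=x, E={x↦3}, S={0↦5, 1↦-1, 2↦-1, 3↦-4}, K=[let w]>
t=14: <C=(let y = w in x), E={w↦4, x↦3}, S={0↦5, 1↦-1, 2↦-1, 3↦-4, 4↦-4}, K=∅>
t=15: <C=w, E={w↦4, x↦3}, S={0↦5, 1↦-1, 2↦-1, 3↦-4, 4↦-4}, K=[let y]>
t=16: <C=x, E={y↦5, w↦4, x↦3}, S={0↦5, 1↦-1, 2↦-1, 3↦-4, 4↦-4, 5↦-4}, K=∅>
→ final value -4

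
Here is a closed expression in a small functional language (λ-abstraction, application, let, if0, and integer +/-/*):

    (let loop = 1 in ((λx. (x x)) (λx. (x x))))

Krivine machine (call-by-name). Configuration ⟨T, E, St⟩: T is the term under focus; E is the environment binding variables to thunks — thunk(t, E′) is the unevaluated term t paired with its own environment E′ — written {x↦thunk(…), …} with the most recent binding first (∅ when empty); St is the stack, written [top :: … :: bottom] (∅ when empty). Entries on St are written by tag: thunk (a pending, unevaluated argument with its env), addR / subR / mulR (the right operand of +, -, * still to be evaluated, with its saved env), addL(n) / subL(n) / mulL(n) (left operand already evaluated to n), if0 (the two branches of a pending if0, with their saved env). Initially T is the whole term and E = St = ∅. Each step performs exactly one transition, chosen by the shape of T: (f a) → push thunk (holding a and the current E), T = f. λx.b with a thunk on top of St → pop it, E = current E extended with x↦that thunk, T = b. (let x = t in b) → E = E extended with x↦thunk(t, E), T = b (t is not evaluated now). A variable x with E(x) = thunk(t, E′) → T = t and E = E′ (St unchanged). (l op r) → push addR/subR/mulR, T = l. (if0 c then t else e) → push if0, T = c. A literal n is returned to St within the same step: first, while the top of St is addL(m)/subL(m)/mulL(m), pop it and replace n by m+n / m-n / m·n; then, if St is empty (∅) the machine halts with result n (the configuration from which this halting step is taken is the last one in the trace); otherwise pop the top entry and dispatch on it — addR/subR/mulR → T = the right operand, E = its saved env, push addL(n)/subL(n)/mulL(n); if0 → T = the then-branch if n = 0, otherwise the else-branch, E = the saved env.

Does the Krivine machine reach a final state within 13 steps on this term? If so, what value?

Answer: DIVERGES (no final state within 13 steps)

Machine steps:
[0] [T=(let loop = 1 in ((λx. (x x)) (λx. (x x)))) | E=∅ | St=∅]
[1] [T=((λx. (x x)) (λx. (x x))) | E={loop↦thunk(1, ∅)} | St=∅]
[2] [T=(λx. (x x)) | E={loop↦thunk(1, ∅)} | St=[thunk]]
[3] [T=(x x) | E={x↦thunk((λx. (x x)), {loop↦thunk(1, ∅)}), loop↦thunk(1, ∅)} | St=∅]
[4] [T=x | E={x↦thunk((λx. (x x)), {loop↦thunk(1, ∅)}), loop↦thunk(1, ∅)} | St=[thunk]]
[5] [T=(λx. (x x)) | E={loop↦thunk(1, ∅)} | St=[thunk]]
[6] [T=(x x) | E={x↦thunk(x, {x↦thunk((λx. (x x)), {loop↦thunk(1, ∅)}), loop↦thunk(1, ∅)}), loop↦thunk(1, ∅)} | St=∅]
[7] [T=x | E={x↦thunk(x, {x↦thunk((λx. (x x)), {loop↦thunk(1, ∅)}), loop↦thunk(1, ∅)}), loop↦thunk(1, ∅)} | St=[thunk]]
[8] [T=x | E={x↦thunk((λx. (x x)), {loop↦thunk(1, ∅)}), loop↦thunk(1, ∅)} | St=[thunk]]
[9] [T=(λx. (x x)) | E={loop↦thunk(1, ∅)} | St=[thunk]]
[10] [T=(x x) | E={x↦thunk(x, {x↦thunk(x, {x↦thunk((λx. (x x)), {loop↦thunk(1, ∅)}), loop↦thunk(1, ∅)}), loop↦thunk(1, ∅)}), loop↦thunk(1, ∅)} | St=∅]
[11] [T=x | E={x↦thunk(x, {x↦thunk(x, {x↦thunk((λx. (x x)), {loop↦thunk(1, ∅)}), loop↦thunk(1, ∅)}), loop↦thunk(1, ∅)}), loop↦thunk(1, ∅)} | St=[thunk]]
[12] [T=x | E={x↦thunk(x, {x↦thunk((λx. (x x)), {loop↦thunk(1, ∅)}), loop↦thunk(1, ∅)}), loop↦thunk(1, ∅)} | St=[thunk]]
[13] [T=x | E={x↦thunk((λx. (x x)), {loop↦thunk(1, ∅)}), loop↦thunk(1, ∅)} | St=[thunk]]
→ 13 transitions taken and the configuration is still not final: no result within 13 steps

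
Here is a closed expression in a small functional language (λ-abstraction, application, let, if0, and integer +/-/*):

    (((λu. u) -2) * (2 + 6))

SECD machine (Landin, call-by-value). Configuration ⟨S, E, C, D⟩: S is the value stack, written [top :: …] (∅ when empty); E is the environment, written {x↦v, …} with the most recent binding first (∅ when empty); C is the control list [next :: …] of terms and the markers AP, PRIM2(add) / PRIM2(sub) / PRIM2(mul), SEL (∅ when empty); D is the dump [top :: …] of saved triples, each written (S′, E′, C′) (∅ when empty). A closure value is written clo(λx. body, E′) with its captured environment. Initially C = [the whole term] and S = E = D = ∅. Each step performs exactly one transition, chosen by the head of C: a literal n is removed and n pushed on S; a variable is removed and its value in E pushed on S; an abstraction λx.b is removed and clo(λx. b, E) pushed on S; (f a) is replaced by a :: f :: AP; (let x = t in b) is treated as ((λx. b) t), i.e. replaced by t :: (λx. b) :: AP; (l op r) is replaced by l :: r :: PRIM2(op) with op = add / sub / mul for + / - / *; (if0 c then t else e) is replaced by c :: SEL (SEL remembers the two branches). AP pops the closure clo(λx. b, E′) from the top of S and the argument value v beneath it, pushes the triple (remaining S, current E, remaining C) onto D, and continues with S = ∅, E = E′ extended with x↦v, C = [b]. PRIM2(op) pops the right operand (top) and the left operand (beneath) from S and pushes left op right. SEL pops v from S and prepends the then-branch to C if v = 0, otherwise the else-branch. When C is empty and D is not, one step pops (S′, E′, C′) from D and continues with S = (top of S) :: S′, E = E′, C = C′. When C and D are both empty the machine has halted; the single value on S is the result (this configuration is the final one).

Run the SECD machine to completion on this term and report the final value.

Answer: -16

Execution trace:
0. [S=∅ | E=∅ | C=[(((λu. u) -2) * (2 + 6))] | D=∅]
1. [S=∅ | E=∅ | C=[((λu. u) -2) :: (2 + 6) :: PRIM2(mul)] | D=∅]
2. [S=∅ | E=∅ | C=[-2 :: (λu. u) :: AP :: (2 + 6) :: PRIM2(mul)] | D=∅]
3. [S=[-2] | E=∅ | C=[(λu. u) :: AP :: (2 + 6) :: PRIM2(mul)] | D=∅]
4. [S=[clo(λu. u, ∅) :: -2] | E=∅ | C=[AP :: (2 + 6) :: PRIM2(mul)] | D=∅]
5. [S=∅ | E={u↦-2} | C=[u] | D=[(∅, ∅, [(2 + 6) :: PRIM2(mul)])]]
6. [S=[-2] | E={u↦-2} | C=∅ | D=[(∅, ∅, [(2 + 6) :: PRIM2(mul)])]]
7. [S=[-2] | E=∅ | C=[(2 + 6) :: PRIM2(mul)] | D=∅]
8. [S=[-2] | E=∅ | C=[2 :: 6 :: PRIM2(add) :: PRIM2(mul)] | D=∅]
9. [S=[2 :: -2] | E=∅ | C=[6 :: PRIM2(add) :: PRIM2(mul)] | D=∅]
10. [S=[6 :: 2 :: -2] | E=∅ | C=[PRIM2(add) :: PRIM2(mul)] | D=∅]
11. [S=[8 :: -2] | E=∅ | C=[PRIM2(mul)] | D=∅]
12. [S=[-16] | E=∅ | C=∅ | D=∅]
→ final value -16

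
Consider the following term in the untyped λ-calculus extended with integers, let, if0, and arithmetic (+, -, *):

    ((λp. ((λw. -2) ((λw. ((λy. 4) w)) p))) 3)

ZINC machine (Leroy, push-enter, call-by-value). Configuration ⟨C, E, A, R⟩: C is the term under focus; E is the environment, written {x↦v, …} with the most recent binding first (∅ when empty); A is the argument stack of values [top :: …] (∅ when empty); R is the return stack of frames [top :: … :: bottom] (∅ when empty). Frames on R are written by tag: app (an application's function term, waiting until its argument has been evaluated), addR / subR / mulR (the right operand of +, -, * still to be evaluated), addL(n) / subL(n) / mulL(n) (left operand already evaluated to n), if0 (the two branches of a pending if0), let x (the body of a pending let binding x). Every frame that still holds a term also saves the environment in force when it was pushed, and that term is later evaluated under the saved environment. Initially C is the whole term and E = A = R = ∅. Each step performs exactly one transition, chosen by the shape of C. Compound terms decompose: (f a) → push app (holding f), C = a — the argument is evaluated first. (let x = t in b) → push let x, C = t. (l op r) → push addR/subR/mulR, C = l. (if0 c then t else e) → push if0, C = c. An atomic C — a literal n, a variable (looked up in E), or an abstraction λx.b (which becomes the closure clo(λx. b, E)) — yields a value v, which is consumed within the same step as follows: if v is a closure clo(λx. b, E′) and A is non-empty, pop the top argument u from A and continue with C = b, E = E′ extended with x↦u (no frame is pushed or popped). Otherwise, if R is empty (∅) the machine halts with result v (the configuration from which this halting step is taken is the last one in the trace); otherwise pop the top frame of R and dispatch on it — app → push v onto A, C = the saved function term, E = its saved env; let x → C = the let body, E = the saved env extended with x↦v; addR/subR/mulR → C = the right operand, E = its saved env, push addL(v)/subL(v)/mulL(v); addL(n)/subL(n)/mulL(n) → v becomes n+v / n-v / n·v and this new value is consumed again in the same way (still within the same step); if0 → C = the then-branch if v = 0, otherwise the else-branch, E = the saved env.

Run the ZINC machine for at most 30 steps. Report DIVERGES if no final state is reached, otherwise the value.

step 0: ⟨C=((λp. ((λw. -2) ((λw. ((λy. 4) w)) p))) 3); E=∅; A=∅; R=∅⟩
step 1: ⟨C=3; E=∅; A=∅; R=[app]⟩
step 2: ⟨C=(λp. ((λw. -2) ((λw. ((λy. 4) w)) p))); E=∅; A=[3]; R=∅⟩
step 3: ⟨C=((λw. -2) ((λw. ((λy. 4) w)) p)); E={p↦3}; A=∅; R=∅⟩
step 4: ⟨C=((λw. ((λy. 4) w)) p); E={p↦3}; A=∅; R=[app]⟩
step 5: ⟨C=p; E={p↦3}; A=∅; R=[app :: app]⟩
step 6: ⟨C=(λw. ((λy. 4) w)); E={p↦3}; A=[3]; R=[app]⟩
step 7: ⟨C=((λy. 4) w); E={w↦3, p↦3}; A=∅; R=[app]⟩
step 8: ⟨C=w; E={w↦3, p↦3}; A=∅; R=[app :: app]⟩
step 9: ⟨C=(λy. 4); E={w↦3, p↦3}; A=[3]; R=[app]⟩
step 10: ⟨C=4; E={y↦3, w↦3, p↦3}; A=∅; R=[app]⟩
step 11: ⟨C=(λw. -2); E={p↦3}; A=[4]; R=∅⟩
step 12: ⟨C=-2; E={w↦4, p↦3}; A=∅; R=∅⟩
→ final value -2

Answer: -2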